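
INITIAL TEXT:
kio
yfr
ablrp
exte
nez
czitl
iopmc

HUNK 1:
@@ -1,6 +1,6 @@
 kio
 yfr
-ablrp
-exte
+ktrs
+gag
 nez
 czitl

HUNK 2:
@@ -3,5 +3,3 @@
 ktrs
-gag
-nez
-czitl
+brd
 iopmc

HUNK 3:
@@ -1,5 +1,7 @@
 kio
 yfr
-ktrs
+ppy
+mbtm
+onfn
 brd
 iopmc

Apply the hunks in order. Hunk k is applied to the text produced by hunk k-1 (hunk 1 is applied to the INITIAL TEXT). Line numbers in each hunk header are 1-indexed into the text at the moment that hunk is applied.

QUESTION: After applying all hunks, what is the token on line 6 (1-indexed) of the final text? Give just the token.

Answer: brd

Derivation:
Hunk 1: at line 1 remove [ablrp,exte] add [ktrs,gag] -> 7 lines: kio yfr ktrs gag nez czitl iopmc
Hunk 2: at line 3 remove [gag,nez,czitl] add [brd] -> 5 lines: kio yfr ktrs brd iopmc
Hunk 3: at line 1 remove [ktrs] add [ppy,mbtm,onfn] -> 7 lines: kio yfr ppy mbtm onfn brd iopmc
Final line 6: brd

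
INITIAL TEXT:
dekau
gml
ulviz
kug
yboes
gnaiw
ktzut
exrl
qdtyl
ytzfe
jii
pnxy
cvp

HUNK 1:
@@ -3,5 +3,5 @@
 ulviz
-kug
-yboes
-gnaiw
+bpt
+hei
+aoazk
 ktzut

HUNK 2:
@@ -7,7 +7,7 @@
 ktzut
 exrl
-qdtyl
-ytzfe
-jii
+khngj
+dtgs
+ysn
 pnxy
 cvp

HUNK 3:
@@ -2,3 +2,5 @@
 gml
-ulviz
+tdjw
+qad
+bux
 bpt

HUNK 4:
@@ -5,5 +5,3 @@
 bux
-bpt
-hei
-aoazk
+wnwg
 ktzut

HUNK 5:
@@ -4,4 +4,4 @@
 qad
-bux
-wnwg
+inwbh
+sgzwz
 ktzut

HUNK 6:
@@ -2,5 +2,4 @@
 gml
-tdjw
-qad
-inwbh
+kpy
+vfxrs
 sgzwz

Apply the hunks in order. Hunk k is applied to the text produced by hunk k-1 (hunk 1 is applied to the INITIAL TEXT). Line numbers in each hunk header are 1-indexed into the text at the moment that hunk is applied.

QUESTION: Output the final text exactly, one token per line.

Answer: dekau
gml
kpy
vfxrs
sgzwz
ktzut
exrl
khngj
dtgs
ysn
pnxy
cvp

Derivation:
Hunk 1: at line 3 remove [kug,yboes,gnaiw] add [bpt,hei,aoazk] -> 13 lines: dekau gml ulviz bpt hei aoazk ktzut exrl qdtyl ytzfe jii pnxy cvp
Hunk 2: at line 7 remove [qdtyl,ytzfe,jii] add [khngj,dtgs,ysn] -> 13 lines: dekau gml ulviz bpt hei aoazk ktzut exrl khngj dtgs ysn pnxy cvp
Hunk 3: at line 2 remove [ulviz] add [tdjw,qad,bux] -> 15 lines: dekau gml tdjw qad bux bpt hei aoazk ktzut exrl khngj dtgs ysn pnxy cvp
Hunk 4: at line 5 remove [bpt,hei,aoazk] add [wnwg] -> 13 lines: dekau gml tdjw qad bux wnwg ktzut exrl khngj dtgs ysn pnxy cvp
Hunk 5: at line 4 remove [bux,wnwg] add [inwbh,sgzwz] -> 13 lines: dekau gml tdjw qad inwbh sgzwz ktzut exrl khngj dtgs ysn pnxy cvp
Hunk 6: at line 2 remove [tdjw,qad,inwbh] add [kpy,vfxrs] -> 12 lines: dekau gml kpy vfxrs sgzwz ktzut exrl khngj dtgs ysn pnxy cvp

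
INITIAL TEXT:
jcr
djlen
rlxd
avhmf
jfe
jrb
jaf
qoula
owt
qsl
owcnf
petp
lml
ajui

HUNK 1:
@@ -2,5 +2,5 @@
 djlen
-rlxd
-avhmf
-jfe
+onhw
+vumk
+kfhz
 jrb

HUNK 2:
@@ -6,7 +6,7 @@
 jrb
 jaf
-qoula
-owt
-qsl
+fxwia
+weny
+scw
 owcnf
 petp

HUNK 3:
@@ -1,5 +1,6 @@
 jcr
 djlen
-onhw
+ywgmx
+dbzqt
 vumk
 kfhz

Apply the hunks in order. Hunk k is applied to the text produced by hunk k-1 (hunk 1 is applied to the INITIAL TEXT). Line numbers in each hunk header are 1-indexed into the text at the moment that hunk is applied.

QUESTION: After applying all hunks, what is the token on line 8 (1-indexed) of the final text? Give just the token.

Hunk 1: at line 2 remove [rlxd,avhmf,jfe] add [onhw,vumk,kfhz] -> 14 lines: jcr djlen onhw vumk kfhz jrb jaf qoula owt qsl owcnf petp lml ajui
Hunk 2: at line 6 remove [qoula,owt,qsl] add [fxwia,weny,scw] -> 14 lines: jcr djlen onhw vumk kfhz jrb jaf fxwia weny scw owcnf petp lml ajui
Hunk 3: at line 1 remove [onhw] add [ywgmx,dbzqt] -> 15 lines: jcr djlen ywgmx dbzqt vumk kfhz jrb jaf fxwia weny scw owcnf petp lml ajui
Final line 8: jaf

Answer: jaf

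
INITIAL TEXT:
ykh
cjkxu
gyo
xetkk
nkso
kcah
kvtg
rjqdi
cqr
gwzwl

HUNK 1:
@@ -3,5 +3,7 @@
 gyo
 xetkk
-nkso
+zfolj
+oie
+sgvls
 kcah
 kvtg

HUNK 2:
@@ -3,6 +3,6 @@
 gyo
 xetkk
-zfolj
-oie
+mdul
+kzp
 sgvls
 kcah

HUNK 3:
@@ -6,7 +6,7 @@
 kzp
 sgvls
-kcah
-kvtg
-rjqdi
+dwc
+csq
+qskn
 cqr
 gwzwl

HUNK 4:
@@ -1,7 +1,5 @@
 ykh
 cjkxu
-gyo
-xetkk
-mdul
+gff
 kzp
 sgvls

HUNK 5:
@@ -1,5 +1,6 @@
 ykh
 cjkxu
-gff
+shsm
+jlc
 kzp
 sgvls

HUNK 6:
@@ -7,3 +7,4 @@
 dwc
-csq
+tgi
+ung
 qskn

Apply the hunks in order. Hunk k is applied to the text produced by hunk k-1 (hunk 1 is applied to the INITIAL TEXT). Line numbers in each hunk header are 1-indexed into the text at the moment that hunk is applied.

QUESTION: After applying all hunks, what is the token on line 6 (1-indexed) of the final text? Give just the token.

Answer: sgvls

Derivation:
Hunk 1: at line 3 remove [nkso] add [zfolj,oie,sgvls] -> 12 lines: ykh cjkxu gyo xetkk zfolj oie sgvls kcah kvtg rjqdi cqr gwzwl
Hunk 2: at line 3 remove [zfolj,oie] add [mdul,kzp] -> 12 lines: ykh cjkxu gyo xetkk mdul kzp sgvls kcah kvtg rjqdi cqr gwzwl
Hunk 3: at line 6 remove [kcah,kvtg,rjqdi] add [dwc,csq,qskn] -> 12 lines: ykh cjkxu gyo xetkk mdul kzp sgvls dwc csq qskn cqr gwzwl
Hunk 4: at line 1 remove [gyo,xetkk,mdul] add [gff] -> 10 lines: ykh cjkxu gff kzp sgvls dwc csq qskn cqr gwzwl
Hunk 5: at line 1 remove [gff] add [shsm,jlc] -> 11 lines: ykh cjkxu shsm jlc kzp sgvls dwc csq qskn cqr gwzwl
Hunk 6: at line 7 remove [csq] add [tgi,ung] -> 12 lines: ykh cjkxu shsm jlc kzp sgvls dwc tgi ung qskn cqr gwzwl
Final line 6: sgvls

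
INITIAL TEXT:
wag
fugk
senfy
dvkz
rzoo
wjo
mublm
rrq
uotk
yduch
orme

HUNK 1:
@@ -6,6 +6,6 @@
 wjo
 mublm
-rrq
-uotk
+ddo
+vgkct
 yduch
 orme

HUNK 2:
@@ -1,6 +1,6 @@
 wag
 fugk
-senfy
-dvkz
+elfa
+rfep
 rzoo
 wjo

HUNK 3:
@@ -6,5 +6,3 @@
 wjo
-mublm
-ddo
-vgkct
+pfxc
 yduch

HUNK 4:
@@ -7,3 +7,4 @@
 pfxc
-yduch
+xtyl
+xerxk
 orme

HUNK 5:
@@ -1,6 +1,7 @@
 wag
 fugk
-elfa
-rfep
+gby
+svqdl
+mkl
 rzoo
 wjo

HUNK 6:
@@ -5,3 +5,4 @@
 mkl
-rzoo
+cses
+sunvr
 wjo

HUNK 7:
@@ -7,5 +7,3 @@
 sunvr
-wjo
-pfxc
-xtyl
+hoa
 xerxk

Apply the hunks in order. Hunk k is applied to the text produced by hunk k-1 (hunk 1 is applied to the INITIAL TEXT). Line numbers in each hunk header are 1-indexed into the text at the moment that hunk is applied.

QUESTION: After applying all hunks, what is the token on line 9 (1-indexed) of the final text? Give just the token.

Hunk 1: at line 6 remove [rrq,uotk] add [ddo,vgkct] -> 11 lines: wag fugk senfy dvkz rzoo wjo mublm ddo vgkct yduch orme
Hunk 2: at line 1 remove [senfy,dvkz] add [elfa,rfep] -> 11 lines: wag fugk elfa rfep rzoo wjo mublm ddo vgkct yduch orme
Hunk 3: at line 6 remove [mublm,ddo,vgkct] add [pfxc] -> 9 lines: wag fugk elfa rfep rzoo wjo pfxc yduch orme
Hunk 4: at line 7 remove [yduch] add [xtyl,xerxk] -> 10 lines: wag fugk elfa rfep rzoo wjo pfxc xtyl xerxk orme
Hunk 5: at line 1 remove [elfa,rfep] add [gby,svqdl,mkl] -> 11 lines: wag fugk gby svqdl mkl rzoo wjo pfxc xtyl xerxk orme
Hunk 6: at line 5 remove [rzoo] add [cses,sunvr] -> 12 lines: wag fugk gby svqdl mkl cses sunvr wjo pfxc xtyl xerxk orme
Hunk 7: at line 7 remove [wjo,pfxc,xtyl] add [hoa] -> 10 lines: wag fugk gby svqdl mkl cses sunvr hoa xerxk orme
Final line 9: xerxk

Answer: xerxk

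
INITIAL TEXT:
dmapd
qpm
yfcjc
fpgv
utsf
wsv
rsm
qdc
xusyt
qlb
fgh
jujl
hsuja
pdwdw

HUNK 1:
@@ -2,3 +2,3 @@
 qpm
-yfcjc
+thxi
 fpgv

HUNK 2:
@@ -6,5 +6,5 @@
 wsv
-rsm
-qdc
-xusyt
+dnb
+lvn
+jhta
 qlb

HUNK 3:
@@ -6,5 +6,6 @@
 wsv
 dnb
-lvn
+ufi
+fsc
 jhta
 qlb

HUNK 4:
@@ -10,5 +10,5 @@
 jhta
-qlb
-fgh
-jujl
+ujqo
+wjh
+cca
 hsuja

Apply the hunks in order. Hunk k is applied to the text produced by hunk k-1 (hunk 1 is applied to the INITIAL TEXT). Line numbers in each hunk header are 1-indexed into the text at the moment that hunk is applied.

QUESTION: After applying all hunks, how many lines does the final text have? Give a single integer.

Answer: 15

Derivation:
Hunk 1: at line 2 remove [yfcjc] add [thxi] -> 14 lines: dmapd qpm thxi fpgv utsf wsv rsm qdc xusyt qlb fgh jujl hsuja pdwdw
Hunk 2: at line 6 remove [rsm,qdc,xusyt] add [dnb,lvn,jhta] -> 14 lines: dmapd qpm thxi fpgv utsf wsv dnb lvn jhta qlb fgh jujl hsuja pdwdw
Hunk 3: at line 6 remove [lvn] add [ufi,fsc] -> 15 lines: dmapd qpm thxi fpgv utsf wsv dnb ufi fsc jhta qlb fgh jujl hsuja pdwdw
Hunk 4: at line 10 remove [qlb,fgh,jujl] add [ujqo,wjh,cca] -> 15 lines: dmapd qpm thxi fpgv utsf wsv dnb ufi fsc jhta ujqo wjh cca hsuja pdwdw
Final line count: 15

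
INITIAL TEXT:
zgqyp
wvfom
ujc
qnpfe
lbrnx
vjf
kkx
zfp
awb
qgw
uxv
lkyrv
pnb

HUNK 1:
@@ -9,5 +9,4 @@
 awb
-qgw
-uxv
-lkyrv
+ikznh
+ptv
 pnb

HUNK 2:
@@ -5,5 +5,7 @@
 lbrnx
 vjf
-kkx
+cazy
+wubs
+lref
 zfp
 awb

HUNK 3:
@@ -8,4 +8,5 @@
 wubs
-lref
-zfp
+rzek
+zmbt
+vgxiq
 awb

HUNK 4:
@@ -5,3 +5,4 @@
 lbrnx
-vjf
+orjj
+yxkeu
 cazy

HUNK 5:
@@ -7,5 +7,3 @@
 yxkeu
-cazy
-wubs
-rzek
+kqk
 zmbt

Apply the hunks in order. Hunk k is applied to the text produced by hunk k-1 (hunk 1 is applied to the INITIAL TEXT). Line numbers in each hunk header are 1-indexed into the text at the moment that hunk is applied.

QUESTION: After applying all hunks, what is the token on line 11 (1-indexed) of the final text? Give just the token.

Hunk 1: at line 9 remove [qgw,uxv,lkyrv] add [ikznh,ptv] -> 12 lines: zgqyp wvfom ujc qnpfe lbrnx vjf kkx zfp awb ikznh ptv pnb
Hunk 2: at line 5 remove [kkx] add [cazy,wubs,lref] -> 14 lines: zgqyp wvfom ujc qnpfe lbrnx vjf cazy wubs lref zfp awb ikznh ptv pnb
Hunk 3: at line 8 remove [lref,zfp] add [rzek,zmbt,vgxiq] -> 15 lines: zgqyp wvfom ujc qnpfe lbrnx vjf cazy wubs rzek zmbt vgxiq awb ikznh ptv pnb
Hunk 4: at line 5 remove [vjf] add [orjj,yxkeu] -> 16 lines: zgqyp wvfom ujc qnpfe lbrnx orjj yxkeu cazy wubs rzek zmbt vgxiq awb ikznh ptv pnb
Hunk 5: at line 7 remove [cazy,wubs,rzek] add [kqk] -> 14 lines: zgqyp wvfom ujc qnpfe lbrnx orjj yxkeu kqk zmbt vgxiq awb ikznh ptv pnb
Final line 11: awb

Answer: awb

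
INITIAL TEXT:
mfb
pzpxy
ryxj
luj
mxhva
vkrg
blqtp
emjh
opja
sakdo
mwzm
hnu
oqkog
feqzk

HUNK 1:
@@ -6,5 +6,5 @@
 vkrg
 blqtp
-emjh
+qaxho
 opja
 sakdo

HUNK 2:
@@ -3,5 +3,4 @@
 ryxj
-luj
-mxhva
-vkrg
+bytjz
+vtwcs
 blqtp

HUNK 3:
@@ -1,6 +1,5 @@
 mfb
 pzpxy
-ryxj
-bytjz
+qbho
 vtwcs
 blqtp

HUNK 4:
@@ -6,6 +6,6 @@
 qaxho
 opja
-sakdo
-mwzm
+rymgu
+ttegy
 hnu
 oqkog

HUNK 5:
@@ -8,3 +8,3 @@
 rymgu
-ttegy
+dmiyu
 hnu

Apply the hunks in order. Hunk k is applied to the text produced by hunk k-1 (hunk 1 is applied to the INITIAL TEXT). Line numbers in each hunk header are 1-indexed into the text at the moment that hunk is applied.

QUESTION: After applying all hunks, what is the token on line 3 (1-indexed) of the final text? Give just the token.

Answer: qbho

Derivation:
Hunk 1: at line 6 remove [emjh] add [qaxho] -> 14 lines: mfb pzpxy ryxj luj mxhva vkrg blqtp qaxho opja sakdo mwzm hnu oqkog feqzk
Hunk 2: at line 3 remove [luj,mxhva,vkrg] add [bytjz,vtwcs] -> 13 lines: mfb pzpxy ryxj bytjz vtwcs blqtp qaxho opja sakdo mwzm hnu oqkog feqzk
Hunk 3: at line 1 remove [ryxj,bytjz] add [qbho] -> 12 lines: mfb pzpxy qbho vtwcs blqtp qaxho opja sakdo mwzm hnu oqkog feqzk
Hunk 4: at line 6 remove [sakdo,mwzm] add [rymgu,ttegy] -> 12 lines: mfb pzpxy qbho vtwcs blqtp qaxho opja rymgu ttegy hnu oqkog feqzk
Hunk 5: at line 8 remove [ttegy] add [dmiyu] -> 12 lines: mfb pzpxy qbho vtwcs blqtp qaxho opja rymgu dmiyu hnu oqkog feqzk
Final line 3: qbho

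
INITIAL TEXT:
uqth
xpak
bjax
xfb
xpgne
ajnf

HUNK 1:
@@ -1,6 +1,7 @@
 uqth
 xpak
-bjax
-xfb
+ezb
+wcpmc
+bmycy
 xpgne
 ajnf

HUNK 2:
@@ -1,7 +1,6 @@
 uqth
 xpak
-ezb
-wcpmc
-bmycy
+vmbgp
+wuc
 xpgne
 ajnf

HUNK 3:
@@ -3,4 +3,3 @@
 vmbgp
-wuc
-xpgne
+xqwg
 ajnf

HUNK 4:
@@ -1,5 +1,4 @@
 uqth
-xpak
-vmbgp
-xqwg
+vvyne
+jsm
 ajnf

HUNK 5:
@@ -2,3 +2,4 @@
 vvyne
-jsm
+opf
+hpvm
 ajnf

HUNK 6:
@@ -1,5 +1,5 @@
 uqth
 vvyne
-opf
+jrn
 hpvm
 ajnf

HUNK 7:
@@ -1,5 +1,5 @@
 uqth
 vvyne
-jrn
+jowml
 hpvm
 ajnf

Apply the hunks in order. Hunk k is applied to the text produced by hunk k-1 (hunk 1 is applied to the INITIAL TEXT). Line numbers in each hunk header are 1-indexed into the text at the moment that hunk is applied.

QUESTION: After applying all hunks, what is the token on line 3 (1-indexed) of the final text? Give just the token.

Hunk 1: at line 1 remove [bjax,xfb] add [ezb,wcpmc,bmycy] -> 7 lines: uqth xpak ezb wcpmc bmycy xpgne ajnf
Hunk 2: at line 1 remove [ezb,wcpmc,bmycy] add [vmbgp,wuc] -> 6 lines: uqth xpak vmbgp wuc xpgne ajnf
Hunk 3: at line 3 remove [wuc,xpgne] add [xqwg] -> 5 lines: uqth xpak vmbgp xqwg ajnf
Hunk 4: at line 1 remove [xpak,vmbgp,xqwg] add [vvyne,jsm] -> 4 lines: uqth vvyne jsm ajnf
Hunk 5: at line 2 remove [jsm] add [opf,hpvm] -> 5 lines: uqth vvyne opf hpvm ajnf
Hunk 6: at line 1 remove [opf] add [jrn] -> 5 lines: uqth vvyne jrn hpvm ajnf
Hunk 7: at line 1 remove [jrn] add [jowml] -> 5 lines: uqth vvyne jowml hpvm ajnf
Final line 3: jowml

Answer: jowml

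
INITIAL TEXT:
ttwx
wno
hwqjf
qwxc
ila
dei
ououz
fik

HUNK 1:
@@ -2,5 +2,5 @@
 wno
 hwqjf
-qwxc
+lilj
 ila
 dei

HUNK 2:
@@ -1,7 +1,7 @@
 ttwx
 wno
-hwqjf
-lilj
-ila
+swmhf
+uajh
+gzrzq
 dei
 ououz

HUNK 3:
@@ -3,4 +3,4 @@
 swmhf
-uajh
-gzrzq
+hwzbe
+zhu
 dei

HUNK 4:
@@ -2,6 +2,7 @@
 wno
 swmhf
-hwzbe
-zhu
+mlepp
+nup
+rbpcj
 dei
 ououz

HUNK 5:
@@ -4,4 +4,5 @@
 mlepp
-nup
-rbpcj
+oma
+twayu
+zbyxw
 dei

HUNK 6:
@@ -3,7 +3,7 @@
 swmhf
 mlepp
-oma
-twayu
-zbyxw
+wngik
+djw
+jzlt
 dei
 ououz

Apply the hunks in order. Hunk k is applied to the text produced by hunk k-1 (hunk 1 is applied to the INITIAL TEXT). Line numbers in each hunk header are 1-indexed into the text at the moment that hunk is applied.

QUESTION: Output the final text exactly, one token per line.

Hunk 1: at line 2 remove [qwxc] add [lilj] -> 8 lines: ttwx wno hwqjf lilj ila dei ououz fik
Hunk 2: at line 1 remove [hwqjf,lilj,ila] add [swmhf,uajh,gzrzq] -> 8 lines: ttwx wno swmhf uajh gzrzq dei ououz fik
Hunk 3: at line 3 remove [uajh,gzrzq] add [hwzbe,zhu] -> 8 lines: ttwx wno swmhf hwzbe zhu dei ououz fik
Hunk 4: at line 2 remove [hwzbe,zhu] add [mlepp,nup,rbpcj] -> 9 lines: ttwx wno swmhf mlepp nup rbpcj dei ououz fik
Hunk 5: at line 4 remove [nup,rbpcj] add [oma,twayu,zbyxw] -> 10 lines: ttwx wno swmhf mlepp oma twayu zbyxw dei ououz fik
Hunk 6: at line 3 remove [oma,twayu,zbyxw] add [wngik,djw,jzlt] -> 10 lines: ttwx wno swmhf mlepp wngik djw jzlt dei ououz fik

Answer: ttwx
wno
swmhf
mlepp
wngik
djw
jzlt
dei
ououz
fik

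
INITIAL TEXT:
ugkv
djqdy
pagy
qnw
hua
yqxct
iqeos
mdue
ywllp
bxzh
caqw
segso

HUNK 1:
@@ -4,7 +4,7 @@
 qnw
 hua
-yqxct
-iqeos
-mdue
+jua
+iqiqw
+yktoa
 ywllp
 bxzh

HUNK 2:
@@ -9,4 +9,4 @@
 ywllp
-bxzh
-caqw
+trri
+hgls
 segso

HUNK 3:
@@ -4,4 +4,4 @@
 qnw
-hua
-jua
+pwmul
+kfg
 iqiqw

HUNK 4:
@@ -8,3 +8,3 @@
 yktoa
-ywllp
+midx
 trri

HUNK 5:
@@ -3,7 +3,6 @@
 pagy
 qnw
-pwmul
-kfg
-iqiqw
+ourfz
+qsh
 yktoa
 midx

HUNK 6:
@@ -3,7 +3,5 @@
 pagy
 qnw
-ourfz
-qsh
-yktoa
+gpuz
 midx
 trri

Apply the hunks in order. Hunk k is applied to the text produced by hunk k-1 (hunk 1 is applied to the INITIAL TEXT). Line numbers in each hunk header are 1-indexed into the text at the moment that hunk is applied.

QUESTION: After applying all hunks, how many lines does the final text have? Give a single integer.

Hunk 1: at line 4 remove [yqxct,iqeos,mdue] add [jua,iqiqw,yktoa] -> 12 lines: ugkv djqdy pagy qnw hua jua iqiqw yktoa ywllp bxzh caqw segso
Hunk 2: at line 9 remove [bxzh,caqw] add [trri,hgls] -> 12 lines: ugkv djqdy pagy qnw hua jua iqiqw yktoa ywllp trri hgls segso
Hunk 3: at line 4 remove [hua,jua] add [pwmul,kfg] -> 12 lines: ugkv djqdy pagy qnw pwmul kfg iqiqw yktoa ywllp trri hgls segso
Hunk 4: at line 8 remove [ywllp] add [midx] -> 12 lines: ugkv djqdy pagy qnw pwmul kfg iqiqw yktoa midx trri hgls segso
Hunk 5: at line 3 remove [pwmul,kfg,iqiqw] add [ourfz,qsh] -> 11 lines: ugkv djqdy pagy qnw ourfz qsh yktoa midx trri hgls segso
Hunk 6: at line 3 remove [ourfz,qsh,yktoa] add [gpuz] -> 9 lines: ugkv djqdy pagy qnw gpuz midx trri hgls segso
Final line count: 9

Answer: 9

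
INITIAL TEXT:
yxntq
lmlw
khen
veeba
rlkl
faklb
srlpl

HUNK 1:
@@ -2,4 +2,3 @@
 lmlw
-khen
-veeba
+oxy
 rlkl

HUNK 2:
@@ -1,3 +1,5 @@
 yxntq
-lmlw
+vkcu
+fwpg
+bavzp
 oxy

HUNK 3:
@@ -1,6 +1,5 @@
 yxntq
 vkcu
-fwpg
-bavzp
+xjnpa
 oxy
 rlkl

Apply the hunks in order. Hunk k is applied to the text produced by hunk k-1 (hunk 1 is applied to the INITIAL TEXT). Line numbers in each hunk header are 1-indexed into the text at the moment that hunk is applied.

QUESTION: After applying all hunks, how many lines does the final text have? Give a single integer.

Answer: 7

Derivation:
Hunk 1: at line 2 remove [khen,veeba] add [oxy] -> 6 lines: yxntq lmlw oxy rlkl faklb srlpl
Hunk 2: at line 1 remove [lmlw] add [vkcu,fwpg,bavzp] -> 8 lines: yxntq vkcu fwpg bavzp oxy rlkl faklb srlpl
Hunk 3: at line 1 remove [fwpg,bavzp] add [xjnpa] -> 7 lines: yxntq vkcu xjnpa oxy rlkl faklb srlpl
Final line count: 7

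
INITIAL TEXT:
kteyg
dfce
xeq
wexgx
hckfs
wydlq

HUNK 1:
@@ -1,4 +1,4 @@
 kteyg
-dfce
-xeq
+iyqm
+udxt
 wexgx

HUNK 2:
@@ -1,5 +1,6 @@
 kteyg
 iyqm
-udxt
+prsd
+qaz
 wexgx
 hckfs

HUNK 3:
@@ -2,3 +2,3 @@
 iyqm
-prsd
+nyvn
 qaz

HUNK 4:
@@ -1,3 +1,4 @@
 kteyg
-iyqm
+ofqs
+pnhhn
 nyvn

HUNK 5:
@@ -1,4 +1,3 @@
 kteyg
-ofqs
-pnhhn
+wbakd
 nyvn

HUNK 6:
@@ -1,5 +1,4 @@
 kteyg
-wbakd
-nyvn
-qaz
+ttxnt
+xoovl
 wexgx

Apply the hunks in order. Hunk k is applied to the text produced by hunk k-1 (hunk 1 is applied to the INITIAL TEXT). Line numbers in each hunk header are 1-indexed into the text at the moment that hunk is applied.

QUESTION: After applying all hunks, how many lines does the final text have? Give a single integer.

Hunk 1: at line 1 remove [dfce,xeq] add [iyqm,udxt] -> 6 lines: kteyg iyqm udxt wexgx hckfs wydlq
Hunk 2: at line 1 remove [udxt] add [prsd,qaz] -> 7 lines: kteyg iyqm prsd qaz wexgx hckfs wydlq
Hunk 3: at line 2 remove [prsd] add [nyvn] -> 7 lines: kteyg iyqm nyvn qaz wexgx hckfs wydlq
Hunk 4: at line 1 remove [iyqm] add [ofqs,pnhhn] -> 8 lines: kteyg ofqs pnhhn nyvn qaz wexgx hckfs wydlq
Hunk 5: at line 1 remove [ofqs,pnhhn] add [wbakd] -> 7 lines: kteyg wbakd nyvn qaz wexgx hckfs wydlq
Hunk 6: at line 1 remove [wbakd,nyvn,qaz] add [ttxnt,xoovl] -> 6 lines: kteyg ttxnt xoovl wexgx hckfs wydlq
Final line count: 6

Answer: 6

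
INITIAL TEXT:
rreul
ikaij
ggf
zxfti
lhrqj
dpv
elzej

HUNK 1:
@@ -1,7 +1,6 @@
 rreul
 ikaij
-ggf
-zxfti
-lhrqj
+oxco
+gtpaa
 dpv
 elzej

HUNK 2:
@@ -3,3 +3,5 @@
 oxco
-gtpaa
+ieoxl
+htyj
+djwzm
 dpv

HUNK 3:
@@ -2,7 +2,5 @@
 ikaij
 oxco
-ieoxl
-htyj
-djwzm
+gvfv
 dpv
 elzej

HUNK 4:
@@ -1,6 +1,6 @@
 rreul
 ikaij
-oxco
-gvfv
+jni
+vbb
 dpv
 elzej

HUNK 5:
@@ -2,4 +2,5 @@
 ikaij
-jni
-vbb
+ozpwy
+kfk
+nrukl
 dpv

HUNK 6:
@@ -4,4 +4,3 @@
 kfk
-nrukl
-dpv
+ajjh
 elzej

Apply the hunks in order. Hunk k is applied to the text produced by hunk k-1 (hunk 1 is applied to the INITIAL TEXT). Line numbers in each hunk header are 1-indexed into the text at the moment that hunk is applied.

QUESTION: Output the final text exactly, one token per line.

Hunk 1: at line 1 remove [ggf,zxfti,lhrqj] add [oxco,gtpaa] -> 6 lines: rreul ikaij oxco gtpaa dpv elzej
Hunk 2: at line 3 remove [gtpaa] add [ieoxl,htyj,djwzm] -> 8 lines: rreul ikaij oxco ieoxl htyj djwzm dpv elzej
Hunk 3: at line 2 remove [ieoxl,htyj,djwzm] add [gvfv] -> 6 lines: rreul ikaij oxco gvfv dpv elzej
Hunk 4: at line 1 remove [oxco,gvfv] add [jni,vbb] -> 6 lines: rreul ikaij jni vbb dpv elzej
Hunk 5: at line 2 remove [jni,vbb] add [ozpwy,kfk,nrukl] -> 7 lines: rreul ikaij ozpwy kfk nrukl dpv elzej
Hunk 6: at line 4 remove [nrukl,dpv] add [ajjh] -> 6 lines: rreul ikaij ozpwy kfk ajjh elzej

Answer: rreul
ikaij
ozpwy
kfk
ajjh
elzej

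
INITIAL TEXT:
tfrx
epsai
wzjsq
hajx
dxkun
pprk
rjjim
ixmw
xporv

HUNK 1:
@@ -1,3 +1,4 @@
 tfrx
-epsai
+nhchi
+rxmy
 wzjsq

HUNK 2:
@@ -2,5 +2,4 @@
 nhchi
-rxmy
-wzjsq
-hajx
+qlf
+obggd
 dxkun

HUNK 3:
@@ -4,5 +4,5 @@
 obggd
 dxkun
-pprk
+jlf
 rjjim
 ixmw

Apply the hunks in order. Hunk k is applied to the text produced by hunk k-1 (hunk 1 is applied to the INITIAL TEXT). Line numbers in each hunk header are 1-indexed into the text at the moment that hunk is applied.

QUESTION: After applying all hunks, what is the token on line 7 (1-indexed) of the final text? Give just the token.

Answer: rjjim

Derivation:
Hunk 1: at line 1 remove [epsai] add [nhchi,rxmy] -> 10 lines: tfrx nhchi rxmy wzjsq hajx dxkun pprk rjjim ixmw xporv
Hunk 2: at line 2 remove [rxmy,wzjsq,hajx] add [qlf,obggd] -> 9 lines: tfrx nhchi qlf obggd dxkun pprk rjjim ixmw xporv
Hunk 3: at line 4 remove [pprk] add [jlf] -> 9 lines: tfrx nhchi qlf obggd dxkun jlf rjjim ixmw xporv
Final line 7: rjjim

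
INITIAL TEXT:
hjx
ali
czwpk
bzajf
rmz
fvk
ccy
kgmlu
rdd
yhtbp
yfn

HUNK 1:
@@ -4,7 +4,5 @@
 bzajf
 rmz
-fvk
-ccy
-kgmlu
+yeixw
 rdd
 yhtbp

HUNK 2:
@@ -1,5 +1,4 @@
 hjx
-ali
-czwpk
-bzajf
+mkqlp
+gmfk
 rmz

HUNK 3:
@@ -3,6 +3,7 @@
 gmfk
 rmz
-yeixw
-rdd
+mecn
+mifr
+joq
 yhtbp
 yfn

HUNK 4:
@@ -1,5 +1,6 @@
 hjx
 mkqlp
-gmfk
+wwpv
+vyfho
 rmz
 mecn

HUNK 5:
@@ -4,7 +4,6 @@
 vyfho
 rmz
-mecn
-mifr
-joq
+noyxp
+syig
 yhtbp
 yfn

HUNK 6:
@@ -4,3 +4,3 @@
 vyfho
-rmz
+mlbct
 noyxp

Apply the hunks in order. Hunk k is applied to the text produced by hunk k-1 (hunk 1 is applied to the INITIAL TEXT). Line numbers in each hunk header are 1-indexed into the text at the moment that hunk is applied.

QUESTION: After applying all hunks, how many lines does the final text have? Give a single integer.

Hunk 1: at line 4 remove [fvk,ccy,kgmlu] add [yeixw] -> 9 lines: hjx ali czwpk bzajf rmz yeixw rdd yhtbp yfn
Hunk 2: at line 1 remove [ali,czwpk,bzajf] add [mkqlp,gmfk] -> 8 lines: hjx mkqlp gmfk rmz yeixw rdd yhtbp yfn
Hunk 3: at line 3 remove [yeixw,rdd] add [mecn,mifr,joq] -> 9 lines: hjx mkqlp gmfk rmz mecn mifr joq yhtbp yfn
Hunk 4: at line 1 remove [gmfk] add [wwpv,vyfho] -> 10 lines: hjx mkqlp wwpv vyfho rmz mecn mifr joq yhtbp yfn
Hunk 5: at line 4 remove [mecn,mifr,joq] add [noyxp,syig] -> 9 lines: hjx mkqlp wwpv vyfho rmz noyxp syig yhtbp yfn
Hunk 6: at line 4 remove [rmz] add [mlbct] -> 9 lines: hjx mkqlp wwpv vyfho mlbct noyxp syig yhtbp yfn
Final line count: 9

Answer: 9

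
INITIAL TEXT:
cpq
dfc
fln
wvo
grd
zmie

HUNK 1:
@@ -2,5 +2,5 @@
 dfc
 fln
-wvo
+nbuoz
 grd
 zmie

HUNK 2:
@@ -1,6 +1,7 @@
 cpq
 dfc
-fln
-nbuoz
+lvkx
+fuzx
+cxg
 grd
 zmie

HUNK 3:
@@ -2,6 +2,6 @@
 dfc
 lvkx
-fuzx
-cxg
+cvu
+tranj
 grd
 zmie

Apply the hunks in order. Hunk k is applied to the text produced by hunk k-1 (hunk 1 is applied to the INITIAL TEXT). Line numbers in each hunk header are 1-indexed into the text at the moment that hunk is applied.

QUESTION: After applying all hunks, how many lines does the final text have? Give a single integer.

Answer: 7

Derivation:
Hunk 1: at line 2 remove [wvo] add [nbuoz] -> 6 lines: cpq dfc fln nbuoz grd zmie
Hunk 2: at line 1 remove [fln,nbuoz] add [lvkx,fuzx,cxg] -> 7 lines: cpq dfc lvkx fuzx cxg grd zmie
Hunk 3: at line 2 remove [fuzx,cxg] add [cvu,tranj] -> 7 lines: cpq dfc lvkx cvu tranj grd zmie
Final line count: 7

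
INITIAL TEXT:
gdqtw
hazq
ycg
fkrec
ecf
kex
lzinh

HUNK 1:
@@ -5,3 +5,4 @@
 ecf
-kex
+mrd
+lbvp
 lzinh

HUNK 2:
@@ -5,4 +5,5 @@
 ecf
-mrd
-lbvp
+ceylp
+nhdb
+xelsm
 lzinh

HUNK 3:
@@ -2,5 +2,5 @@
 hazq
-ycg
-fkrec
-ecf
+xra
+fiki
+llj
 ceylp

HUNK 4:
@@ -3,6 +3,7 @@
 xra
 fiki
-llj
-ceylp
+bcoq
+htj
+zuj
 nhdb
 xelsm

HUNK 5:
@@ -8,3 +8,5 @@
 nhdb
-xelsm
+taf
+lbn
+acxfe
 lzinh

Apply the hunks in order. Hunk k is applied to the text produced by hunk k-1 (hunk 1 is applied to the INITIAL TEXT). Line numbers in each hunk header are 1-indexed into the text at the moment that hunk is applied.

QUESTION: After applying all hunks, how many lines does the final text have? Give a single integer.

Hunk 1: at line 5 remove [kex] add [mrd,lbvp] -> 8 lines: gdqtw hazq ycg fkrec ecf mrd lbvp lzinh
Hunk 2: at line 5 remove [mrd,lbvp] add [ceylp,nhdb,xelsm] -> 9 lines: gdqtw hazq ycg fkrec ecf ceylp nhdb xelsm lzinh
Hunk 3: at line 2 remove [ycg,fkrec,ecf] add [xra,fiki,llj] -> 9 lines: gdqtw hazq xra fiki llj ceylp nhdb xelsm lzinh
Hunk 4: at line 3 remove [llj,ceylp] add [bcoq,htj,zuj] -> 10 lines: gdqtw hazq xra fiki bcoq htj zuj nhdb xelsm lzinh
Hunk 5: at line 8 remove [xelsm] add [taf,lbn,acxfe] -> 12 lines: gdqtw hazq xra fiki bcoq htj zuj nhdb taf lbn acxfe lzinh
Final line count: 12

Answer: 12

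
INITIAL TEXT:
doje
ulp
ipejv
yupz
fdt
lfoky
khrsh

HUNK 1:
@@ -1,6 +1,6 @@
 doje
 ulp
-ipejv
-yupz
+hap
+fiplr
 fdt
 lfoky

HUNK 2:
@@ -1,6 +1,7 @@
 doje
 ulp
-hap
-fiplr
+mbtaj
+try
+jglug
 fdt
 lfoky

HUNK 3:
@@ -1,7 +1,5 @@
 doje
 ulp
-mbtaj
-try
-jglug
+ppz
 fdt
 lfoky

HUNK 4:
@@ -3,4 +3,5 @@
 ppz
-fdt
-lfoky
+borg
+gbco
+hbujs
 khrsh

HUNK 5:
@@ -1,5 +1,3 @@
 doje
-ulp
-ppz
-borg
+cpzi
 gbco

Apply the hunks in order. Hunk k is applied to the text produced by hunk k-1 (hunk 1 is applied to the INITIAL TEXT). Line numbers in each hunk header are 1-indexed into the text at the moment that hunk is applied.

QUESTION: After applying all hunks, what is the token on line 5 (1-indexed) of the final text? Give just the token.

Hunk 1: at line 1 remove [ipejv,yupz] add [hap,fiplr] -> 7 lines: doje ulp hap fiplr fdt lfoky khrsh
Hunk 2: at line 1 remove [hap,fiplr] add [mbtaj,try,jglug] -> 8 lines: doje ulp mbtaj try jglug fdt lfoky khrsh
Hunk 3: at line 1 remove [mbtaj,try,jglug] add [ppz] -> 6 lines: doje ulp ppz fdt lfoky khrsh
Hunk 4: at line 3 remove [fdt,lfoky] add [borg,gbco,hbujs] -> 7 lines: doje ulp ppz borg gbco hbujs khrsh
Hunk 5: at line 1 remove [ulp,ppz,borg] add [cpzi] -> 5 lines: doje cpzi gbco hbujs khrsh
Final line 5: khrsh

Answer: khrsh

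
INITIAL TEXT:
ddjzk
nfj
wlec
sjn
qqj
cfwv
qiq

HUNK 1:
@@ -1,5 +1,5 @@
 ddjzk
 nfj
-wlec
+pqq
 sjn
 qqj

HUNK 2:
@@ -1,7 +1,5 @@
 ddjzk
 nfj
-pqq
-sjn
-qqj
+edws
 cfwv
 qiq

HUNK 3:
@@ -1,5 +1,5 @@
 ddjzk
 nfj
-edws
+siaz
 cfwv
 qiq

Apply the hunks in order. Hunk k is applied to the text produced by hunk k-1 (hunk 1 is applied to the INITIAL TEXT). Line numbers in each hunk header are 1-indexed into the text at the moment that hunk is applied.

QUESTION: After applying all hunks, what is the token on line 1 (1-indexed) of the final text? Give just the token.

Hunk 1: at line 1 remove [wlec] add [pqq] -> 7 lines: ddjzk nfj pqq sjn qqj cfwv qiq
Hunk 2: at line 1 remove [pqq,sjn,qqj] add [edws] -> 5 lines: ddjzk nfj edws cfwv qiq
Hunk 3: at line 1 remove [edws] add [siaz] -> 5 lines: ddjzk nfj siaz cfwv qiq
Final line 1: ddjzk

Answer: ddjzk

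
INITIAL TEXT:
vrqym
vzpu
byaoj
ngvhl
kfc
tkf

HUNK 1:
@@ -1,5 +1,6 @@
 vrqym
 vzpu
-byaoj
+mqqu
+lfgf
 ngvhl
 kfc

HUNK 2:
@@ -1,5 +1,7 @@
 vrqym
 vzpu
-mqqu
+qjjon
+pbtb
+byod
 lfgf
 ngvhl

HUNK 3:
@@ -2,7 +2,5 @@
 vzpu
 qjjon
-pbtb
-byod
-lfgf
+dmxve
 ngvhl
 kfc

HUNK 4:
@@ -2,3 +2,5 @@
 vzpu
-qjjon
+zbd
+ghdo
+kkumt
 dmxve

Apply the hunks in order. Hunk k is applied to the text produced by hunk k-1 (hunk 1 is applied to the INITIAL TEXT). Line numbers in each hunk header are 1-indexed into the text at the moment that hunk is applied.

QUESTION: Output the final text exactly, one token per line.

Answer: vrqym
vzpu
zbd
ghdo
kkumt
dmxve
ngvhl
kfc
tkf

Derivation:
Hunk 1: at line 1 remove [byaoj] add [mqqu,lfgf] -> 7 lines: vrqym vzpu mqqu lfgf ngvhl kfc tkf
Hunk 2: at line 1 remove [mqqu] add [qjjon,pbtb,byod] -> 9 lines: vrqym vzpu qjjon pbtb byod lfgf ngvhl kfc tkf
Hunk 3: at line 2 remove [pbtb,byod,lfgf] add [dmxve] -> 7 lines: vrqym vzpu qjjon dmxve ngvhl kfc tkf
Hunk 4: at line 2 remove [qjjon] add [zbd,ghdo,kkumt] -> 9 lines: vrqym vzpu zbd ghdo kkumt dmxve ngvhl kfc tkf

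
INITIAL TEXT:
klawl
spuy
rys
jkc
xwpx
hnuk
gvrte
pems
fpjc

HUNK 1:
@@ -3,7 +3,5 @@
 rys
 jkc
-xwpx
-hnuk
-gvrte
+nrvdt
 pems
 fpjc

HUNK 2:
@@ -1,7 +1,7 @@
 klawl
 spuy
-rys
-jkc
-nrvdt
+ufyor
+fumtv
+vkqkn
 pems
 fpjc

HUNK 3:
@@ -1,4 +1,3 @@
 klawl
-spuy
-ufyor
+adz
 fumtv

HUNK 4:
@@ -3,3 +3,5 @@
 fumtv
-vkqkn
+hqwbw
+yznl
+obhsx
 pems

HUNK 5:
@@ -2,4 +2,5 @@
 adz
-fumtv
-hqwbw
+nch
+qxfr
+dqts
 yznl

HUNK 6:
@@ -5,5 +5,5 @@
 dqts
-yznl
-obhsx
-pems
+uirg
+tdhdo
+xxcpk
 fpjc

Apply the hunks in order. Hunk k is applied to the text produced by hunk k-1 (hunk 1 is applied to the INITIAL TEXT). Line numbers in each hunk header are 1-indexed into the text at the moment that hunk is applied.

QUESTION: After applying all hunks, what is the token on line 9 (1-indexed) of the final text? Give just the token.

Answer: fpjc

Derivation:
Hunk 1: at line 3 remove [xwpx,hnuk,gvrte] add [nrvdt] -> 7 lines: klawl spuy rys jkc nrvdt pems fpjc
Hunk 2: at line 1 remove [rys,jkc,nrvdt] add [ufyor,fumtv,vkqkn] -> 7 lines: klawl spuy ufyor fumtv vkqkn pems fpjc
Hunk 3: at line 1 remove [spuy,ufyor] add [adz] -> 6 lines: klawl adz fumtv vkqkn pems fpjc
Hunk 4: at line 3 remove [vkqkn] add [hqwbw,yznl,obhsx] -> 8 lines: klawl adz fumtv hqwbw yznl obhsx pems fpjc
Hunk 5: at line 2 remove [fumtv,hqwbw] add [nch,qxfr,dqts] -> 9 lines: klawl adz nch qxfr dqts yznl obhsx pems fpjc
Hunk 6: at line 5 remove [yznl,obhsx,pems] add [uirg,tdhdo,xxcpk] -> 9 lines: klawl adz nch qxfr dqts uirg tdhdo xxcpk fpjc
Final line 9: fpjc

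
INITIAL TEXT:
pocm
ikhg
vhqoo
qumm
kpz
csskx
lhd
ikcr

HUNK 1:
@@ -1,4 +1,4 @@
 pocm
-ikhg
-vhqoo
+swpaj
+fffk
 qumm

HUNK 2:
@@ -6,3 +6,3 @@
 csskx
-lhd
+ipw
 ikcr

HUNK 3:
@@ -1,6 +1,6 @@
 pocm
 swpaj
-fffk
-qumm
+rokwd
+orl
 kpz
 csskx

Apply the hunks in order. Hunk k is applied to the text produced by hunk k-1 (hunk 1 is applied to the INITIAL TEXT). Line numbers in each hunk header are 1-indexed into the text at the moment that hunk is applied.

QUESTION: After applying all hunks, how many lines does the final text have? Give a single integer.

Hunk 1: at line 1 remove [ikhg,vhqoo] add [swpaj,fffk] -> 8 lines: pocm swpaj fffk qumm kpz csskx lhd ikcr
Hunk 2: at line 6 remove [lhd] add [ipw] -> 8 lines: pocm swpaj fffk qumm kpz csskx ipw ikcr
Hunk 3: at line 1 remove [fffk,qumm] add [rokwd,orl] -> 8 lines: pocm swpaj rokwd orl kpz csskx ipw ikcr
Final line count: 8

Answer: 8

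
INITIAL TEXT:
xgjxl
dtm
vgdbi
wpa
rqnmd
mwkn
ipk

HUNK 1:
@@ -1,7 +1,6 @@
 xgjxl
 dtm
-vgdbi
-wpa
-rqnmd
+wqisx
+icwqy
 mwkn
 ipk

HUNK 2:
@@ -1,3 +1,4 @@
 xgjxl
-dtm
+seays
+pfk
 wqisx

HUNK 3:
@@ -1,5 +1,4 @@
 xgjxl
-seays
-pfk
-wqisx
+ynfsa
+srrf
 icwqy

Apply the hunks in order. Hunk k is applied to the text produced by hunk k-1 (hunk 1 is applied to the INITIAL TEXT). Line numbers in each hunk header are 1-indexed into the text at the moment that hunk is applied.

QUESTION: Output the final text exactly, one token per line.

Hunk 1: at line 1 remove [vgdbi,wpa,rqnmd] add [wqisx,icwqy] -> 6 lines: xgjxl dtm wqisx icwqy mwkn ipk
Hunk 2: at line 1 remove [dtm] add [seays,pfk] -> 7 lines: xgjxl seays pfk wqisx icwqy mwkn ipk
Hunk 3: at line 1 remove [seays,pfk,wqisx] add [ynfsa,srrf] -> 6 lines: xgjxl ynfsa srrf icwqy mwkn ipk

Answer: xgjxl
ynfsa
srrf
icwqy
mwkn
ipk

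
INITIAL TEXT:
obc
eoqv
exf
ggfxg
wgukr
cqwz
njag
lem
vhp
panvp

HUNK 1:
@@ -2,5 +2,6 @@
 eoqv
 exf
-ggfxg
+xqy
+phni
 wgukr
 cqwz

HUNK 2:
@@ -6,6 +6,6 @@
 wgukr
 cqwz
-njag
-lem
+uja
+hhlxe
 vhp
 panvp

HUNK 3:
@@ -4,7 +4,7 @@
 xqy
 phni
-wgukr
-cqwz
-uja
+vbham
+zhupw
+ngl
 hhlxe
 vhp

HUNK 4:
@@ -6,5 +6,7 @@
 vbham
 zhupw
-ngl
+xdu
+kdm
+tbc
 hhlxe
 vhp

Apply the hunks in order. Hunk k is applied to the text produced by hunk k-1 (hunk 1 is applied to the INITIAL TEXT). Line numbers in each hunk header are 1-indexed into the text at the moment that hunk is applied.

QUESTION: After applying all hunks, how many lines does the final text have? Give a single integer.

Answer: 13

Derivation:
Hunk 1: at line 2 remove [ggfxg] add [xqy,phni] -> 11 lines: obc eoqv exf xqy phni wgukr cqwz njag lem vhp panvp
Hunk 2: at line 6 remove [njag,lem] add [uja,hhlxe] -> 11 lines: obc eoqv exf xqy phni wgukr cqwz uja hhlxe vhp panvp
Hunk 3: at line 4 remove [wgukr,cqwz,uja] add [vbham,zhupw,ngl] -> 11 lines: obc eoqv exf xqy phni vbham zhupw ngl hhlxe vhp panvp
Hunk 4: at line 6 remove [ngl] add [xdu,kdm,tbc] -> 13 lines: obc eoqv exf xqy phni vbham zhupw xdu kdm tbc hhlxe vhp panvp
Final line count: 13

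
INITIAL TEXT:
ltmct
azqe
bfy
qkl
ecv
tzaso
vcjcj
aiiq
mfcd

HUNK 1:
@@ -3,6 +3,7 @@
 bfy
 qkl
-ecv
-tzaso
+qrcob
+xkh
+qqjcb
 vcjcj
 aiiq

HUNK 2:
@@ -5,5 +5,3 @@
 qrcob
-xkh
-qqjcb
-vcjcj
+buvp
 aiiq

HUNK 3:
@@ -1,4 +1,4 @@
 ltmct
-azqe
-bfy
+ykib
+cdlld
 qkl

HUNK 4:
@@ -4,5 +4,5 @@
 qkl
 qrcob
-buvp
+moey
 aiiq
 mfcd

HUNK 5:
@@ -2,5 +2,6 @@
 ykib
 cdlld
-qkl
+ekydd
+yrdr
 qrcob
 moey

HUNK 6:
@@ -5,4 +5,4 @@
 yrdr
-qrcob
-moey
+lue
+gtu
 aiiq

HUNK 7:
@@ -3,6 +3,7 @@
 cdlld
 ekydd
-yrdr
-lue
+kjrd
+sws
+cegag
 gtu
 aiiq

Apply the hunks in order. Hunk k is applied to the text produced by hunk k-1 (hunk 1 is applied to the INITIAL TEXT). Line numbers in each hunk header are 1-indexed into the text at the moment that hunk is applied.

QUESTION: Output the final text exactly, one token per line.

Hunk 1: at line 3 remove [ecv,tzaso] add [qrcob,xkh,qqjcb] -> 10 lines: ltmct azqe bfy qkl qrcob xkh qqjcb vcjcj aiiq mfcd
Hunk 2: at line 5 remove [xkh,qqjcb,vcjcj] add [buvp] -> 8 lines: ltmct azqe bfy qkl qrcob buvp aiiq mfcd
Hunk 3: at line 1 remove [azqe,bfy] add [ykib,cdlld] -> 8 lines: ltmct ykib cdlld qkl qrcob buvp aiiq mfcd
Hunk 4: at line 4 remove [buvp] add [moey] -> 8 lines: ltmct ykib cdlld qkl qrcob moey aiiq mfcd
Hunk 5: at line 2 remove [qkl] add [ekydd,yrdr] -> 9 lines: ltmct ykib cdlld ekydd yrdr qrcob moey aiiq mfcd
Hunk 6: at line 5 remove [qrcob,moey] add [lue,gtu] -> 9 lines: ltmct ykib cdlld ekydd yrdr lue gtu aiiq mfcd
Hunk 7: at line 3 remove [yrdr,lue] add [kjrd,sws,cegag] -> 10 lines: ltmct ykib cdlld ekydd kjrd sws cegag gtu aiiq mfcd

Answer: ltmct
ykib
cdlld
ekydd
kjrd
sws
cegag
gtu
aiiq
mfcd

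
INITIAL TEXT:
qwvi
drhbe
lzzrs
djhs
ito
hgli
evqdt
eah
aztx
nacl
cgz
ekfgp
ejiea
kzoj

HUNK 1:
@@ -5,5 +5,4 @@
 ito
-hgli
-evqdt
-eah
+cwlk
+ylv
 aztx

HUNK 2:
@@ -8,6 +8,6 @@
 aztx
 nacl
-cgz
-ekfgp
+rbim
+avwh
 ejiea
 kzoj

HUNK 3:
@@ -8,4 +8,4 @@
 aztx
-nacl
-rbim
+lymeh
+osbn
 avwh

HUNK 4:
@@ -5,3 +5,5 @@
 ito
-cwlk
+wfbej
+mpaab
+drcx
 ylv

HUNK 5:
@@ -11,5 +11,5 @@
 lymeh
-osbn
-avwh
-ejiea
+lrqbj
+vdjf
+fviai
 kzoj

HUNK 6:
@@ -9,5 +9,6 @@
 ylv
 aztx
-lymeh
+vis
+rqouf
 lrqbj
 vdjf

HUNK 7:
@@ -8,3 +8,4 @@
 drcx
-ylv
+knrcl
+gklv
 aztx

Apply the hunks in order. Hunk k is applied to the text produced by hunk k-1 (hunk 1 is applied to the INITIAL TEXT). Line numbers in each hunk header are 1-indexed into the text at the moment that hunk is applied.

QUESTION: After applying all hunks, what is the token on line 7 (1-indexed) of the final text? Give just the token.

Hunk 1: at line 5 remove [hgli,evqdt,eah] add [cwlk,ylv] -> 13 lines: qwvi drhbe lzzrs djhs ito cwlk ylv aztx nacl cgz ekfgp ejiea kzoj
Hunk 2: at line 8 remove [cgz,ekfgp] add [rbim,avwh] -> 13 lines: qwvi drhbe lzzrs djhs ito cwlk ylv aztx nacl rbim avwh ejiea kzoj
Hunk 3: at line 8 remove [nacl,rbim] add [lymeh,osbn] -> 13 lines: qwvi drhbe lzzrs djhs ito cwlk ylv aztx lymeh osbn avwh ejiea kzoj
Hunk 4: at line 5 remove [cwlk] add [wfbej,mpaab,drcx] -> 15 lines: qwvi drhbe lzzrs djhs ito wfbej mpaab drcx ylv aztx lymeh osbn avwh ejiea kzoj
Hunk 5: at line 11 remove [osbn,avwh,ejiea] add [lrqbj,vdjf,fviai] -> 15 lines: qwvi drhbe lzzrs djhs ito wfbej mpaab drcx ylv aztx lymeh lrqbj vdjf fviai kzoj
Hunk 6: at line 9 remove [lymeh] add [vis,rqouf] -> 16 lines: qwvi drhbe lzzrs djhs ito wfbej mpaab drcx ylv aztx vis rqouf lrqbj vdjf fviai kzoj
Hunk 7: at line 8 remove [ylv] add [knrcl,gklv] -> 17 lines: qwvi drhbe lzzrs djhs ito wfbej mpaab drcx knrcl gklv aztx vis rqouf lrqbj vdjf fviai kzoj
Final line 7: mpaab

Answer: mpaab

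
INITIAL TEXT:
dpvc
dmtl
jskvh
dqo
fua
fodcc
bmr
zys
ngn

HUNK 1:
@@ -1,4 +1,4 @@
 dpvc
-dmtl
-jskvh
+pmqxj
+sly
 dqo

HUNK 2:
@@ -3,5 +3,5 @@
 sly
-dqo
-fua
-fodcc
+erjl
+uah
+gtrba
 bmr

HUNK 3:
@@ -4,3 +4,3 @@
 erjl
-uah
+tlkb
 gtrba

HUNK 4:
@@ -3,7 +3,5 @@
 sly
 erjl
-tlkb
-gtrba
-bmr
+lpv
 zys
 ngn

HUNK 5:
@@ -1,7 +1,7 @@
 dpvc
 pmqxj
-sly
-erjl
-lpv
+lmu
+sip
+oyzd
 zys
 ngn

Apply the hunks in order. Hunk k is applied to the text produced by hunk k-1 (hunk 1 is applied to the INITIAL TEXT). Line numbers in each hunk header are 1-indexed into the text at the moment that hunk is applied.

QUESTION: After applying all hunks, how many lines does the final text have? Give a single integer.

Answer: 7

Derivation:
Hunk 1: at line 1 remove [dmtl,jskvh] add [pmqxj,sly] -> 9 lines: dpvc pmqxj sly dqo fua fodcc bmr zys ngn
Hunk 2: at line 3 remove [dqo,fua,fodcc] add [erjl,uah,gtrba] -> 9 lines: dpvc pmqxj sly erjl uah gtrba bmr zys ngn
Hunk 3: at line 4 remove [uah] add [tlkb] -> 9 lines: dpvc pmqxj sly erjl tlkb gtrba bmr zys ngn
Hunk 4: at line 3 remove [tlkb,gtrba,bmr] add [lpv] -> 7 lines: dpvc pmqxj sly erjl lpv zys ngn
Hunk 5: at line 1 remove [sly,erjl,lpv] add [lmu,sip,oyzd] -> 7 lines: dpvc pmqxj lmu sip oyzd zys ngn
Final line count: 7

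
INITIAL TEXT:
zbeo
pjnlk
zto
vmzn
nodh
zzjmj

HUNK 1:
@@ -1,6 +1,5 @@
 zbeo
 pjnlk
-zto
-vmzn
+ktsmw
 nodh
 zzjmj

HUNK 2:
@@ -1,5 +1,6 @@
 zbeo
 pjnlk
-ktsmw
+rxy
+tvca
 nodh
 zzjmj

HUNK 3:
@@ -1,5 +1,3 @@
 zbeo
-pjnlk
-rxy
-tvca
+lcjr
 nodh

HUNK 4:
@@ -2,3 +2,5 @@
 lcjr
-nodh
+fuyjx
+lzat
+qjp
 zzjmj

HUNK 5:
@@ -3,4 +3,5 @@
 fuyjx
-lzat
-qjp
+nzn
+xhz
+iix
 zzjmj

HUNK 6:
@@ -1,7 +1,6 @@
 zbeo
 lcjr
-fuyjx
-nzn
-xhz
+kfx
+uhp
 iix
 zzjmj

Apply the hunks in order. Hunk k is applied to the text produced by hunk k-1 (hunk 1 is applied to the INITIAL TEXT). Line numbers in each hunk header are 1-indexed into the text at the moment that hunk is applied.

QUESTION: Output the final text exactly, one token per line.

Hunk 1: at line 1 remove [zto,vmzn] add [ktsmw] -> 5 lines: zbeo pjnlk ktsmw nodh zzjmj
Hunk 2: at line 1 remove [ktsmw] add [rxy,tvca] -> 6 lines: zbeo pjnlk rxy tvca nodh zzjmj
Hunk 3: at line 1 remove [pjnlk,rxy,tvca] add [lcjr] -> 4 lines: zbeo lcjr nodh zzjmj
Hunk 4: at line 2 remove [nodh] add [fuyjx,lzat,qjp] -> 6 lines: zbeo lcjr fuyjx lzat qjp zzjmj
Hunk 5: at line 3 remove [lzat,qjp] add [nzn,xhz,iix] -> 7 lines: zbeo lcjr fuyjx nzn xhz iix zzjmj
Hunk 6: at line 1 remove [fuyjx,nzn,xhz] add [kfx,uhp] -> 6 lines: zbeo lcjr kfx uhp iix zzjmj

Answer: zbeo
lcjr
kfx
uhp
iix
zzjmj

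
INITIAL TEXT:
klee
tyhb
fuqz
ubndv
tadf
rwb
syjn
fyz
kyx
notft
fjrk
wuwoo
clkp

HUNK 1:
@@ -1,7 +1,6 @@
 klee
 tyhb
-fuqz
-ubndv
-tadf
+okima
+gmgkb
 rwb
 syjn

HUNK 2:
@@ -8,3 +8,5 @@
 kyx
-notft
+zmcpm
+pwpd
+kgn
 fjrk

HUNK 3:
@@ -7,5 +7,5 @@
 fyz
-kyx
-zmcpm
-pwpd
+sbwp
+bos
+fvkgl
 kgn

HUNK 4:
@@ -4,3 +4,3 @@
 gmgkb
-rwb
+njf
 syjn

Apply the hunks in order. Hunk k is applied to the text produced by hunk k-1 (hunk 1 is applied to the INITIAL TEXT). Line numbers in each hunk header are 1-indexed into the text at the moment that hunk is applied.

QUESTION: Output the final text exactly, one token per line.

Answer: klee
tyhb
okima
gmgkb
njf
syjn
fyz
sbwp
bos
fvkgl
kgn
fjrk
wuwoo
clkp

Derivation:
Hunk 1: at line 1 remove [fuqz,ubndv,tadf] add [okima,gmgkb] -> 12 lines: klee tyhb okima gmgkb rwb syjn fyz kyx notft fjrk wuwoo clkp
Hunk 2: at line 8 remove [notft] add [zmcpm,pwpd,kgn] -> 14 lines: klee tyhb okima gmgkb rwb syjn fyz kyx zmcpm pwpd kgn fjrk wuwoo clkp
Hunk 3: at line 7 remove [kyx,zmcpm,pwpd] add [sbwp,bos,fvkgl] -> 14 lines: klee tyhb okima gmgkb rwb syjn fyz sbwp bos fvkgl kgn fjrk wuwoo clkp
Hunk 4: at line 4 remove [rwb] add [njf] -> 14 lines: klee tyhb okima gmgkb njf syjn fyz sbwp bos fvkgl kgn fjrk wuwoo clkp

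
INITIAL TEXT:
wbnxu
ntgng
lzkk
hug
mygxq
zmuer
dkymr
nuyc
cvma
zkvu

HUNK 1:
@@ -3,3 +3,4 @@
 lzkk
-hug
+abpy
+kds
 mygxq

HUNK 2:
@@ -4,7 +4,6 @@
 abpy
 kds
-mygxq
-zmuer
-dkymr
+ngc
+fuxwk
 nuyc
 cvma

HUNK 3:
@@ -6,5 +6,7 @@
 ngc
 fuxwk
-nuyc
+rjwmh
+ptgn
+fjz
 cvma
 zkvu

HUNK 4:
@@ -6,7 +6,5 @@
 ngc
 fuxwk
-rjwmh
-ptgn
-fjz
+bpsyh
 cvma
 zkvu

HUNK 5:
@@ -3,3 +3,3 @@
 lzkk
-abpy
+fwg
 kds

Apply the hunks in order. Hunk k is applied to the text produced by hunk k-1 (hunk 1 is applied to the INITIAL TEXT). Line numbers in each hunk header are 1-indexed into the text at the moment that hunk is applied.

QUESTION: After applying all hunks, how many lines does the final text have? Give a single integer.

Answer: 10

Derivation:
Hunk 1: at line 3 remove [hug] add [abpy,kds] -> 11 lines: wbnxu ntgng lzkk abpy kds mygxq zmuer dkymr nuyc cvma zkvu
Hunk 2: at line 4 remove [mygxq,zmuer,dkymr] add [ngc,fuxwk] -> 10 lines: wbnxu ntgng lzkk abpy kds ngc fuxwk nuyc cvma zkvu
Hunk 3: at line 6 remove [nuyc] add [rjwmh,ptgn,fjz] -> 12 lines: wbnxu ntgng lzkk abpy kds ngc fuxwk rjwmh ptgn fjz cvma zkvu
Hunk 4: at line 6 remove [rjwmh,ptgn,fjz] add [bpsyh] -> 10 lines: wbnxu ntgng lzkk abpy kds ngc fuxwk bpsyh cvma zkvu
Hunk 5: at line 3 remove [abpy] add [fwg] -> 10 lines: wbnxu ntgng lzkk fwg kds ngc fuxwk bpsyh cvma zkvu
Final line count: 10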